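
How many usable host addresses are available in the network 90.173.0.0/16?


Host bits = 32 - 16 = 16
Total addresses = 2^16 = 65536
Usable = total - 2 (network and broadcast)
Usable hosts: 65534


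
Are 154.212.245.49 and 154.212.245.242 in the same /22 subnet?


Mask: 255.255.252.0
154.212.245.49 AND mask = 154.212.244.0
154.212.245.242 AND mask = 154.212.244.0
Yes, same subnet (154.212.244.0)


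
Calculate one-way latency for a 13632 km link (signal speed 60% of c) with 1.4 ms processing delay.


Speed = 0.6 * 3e5 km/s = 180000 km/s
Propagation delay = 13632 / 180000 = 0.0757 s = 75.7333 ms
Processing delay = 1.4 ms
Total one-way latency = 77.1333 ms


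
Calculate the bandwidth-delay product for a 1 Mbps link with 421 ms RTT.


BDP = bandwidth * RTT
= 1 Mbps * 421 ms
= 1 * 1e6 * 421 / 1000 bits
= 421000 bits
= 52625 bytes
= 51.3916 KB
BDP = 421000 bits (52625 bytes)


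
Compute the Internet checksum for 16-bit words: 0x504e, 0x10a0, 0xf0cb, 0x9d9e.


Sum all words (with carry folding):
+ 0x504e = 0x504e
+ 0x10a0 = 0x60ee
+ 0xf0cb = 0x51ba
+ 0x9d9e = 0xef58
One's complement: ~0xef58
Checksum = 0x10a7


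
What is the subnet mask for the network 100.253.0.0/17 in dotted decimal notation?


/17 means 17 network bits, 15 host bits
Binary: 11111111111111111000000000000000
Mask: 255.255.128.0


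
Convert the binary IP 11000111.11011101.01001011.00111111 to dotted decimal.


11000111 = 199
11011101 = 221
01001011 = 75
00111111 = 63
IP: 199.221.75.63


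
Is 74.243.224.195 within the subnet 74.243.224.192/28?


Subnet network: 74.243.224.192
Test IP AND mask: 74.243.224.192
Yes, 74.243.224.195 is in 74.243.224.192/28


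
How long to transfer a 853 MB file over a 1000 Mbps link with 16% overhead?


Effective throughput = 1000 * (1 - 16/100) = 840 Mbps
File size in Mb = 853 * 8 = 6824 Mb
Time = 6824 / 840
Time = 8.1238 seconds


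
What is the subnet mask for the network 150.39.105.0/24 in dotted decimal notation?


/24 means 24 network bits, 8 host bits
Binary: 11111111111111111111111100000000
Mask: 255.255.255.0


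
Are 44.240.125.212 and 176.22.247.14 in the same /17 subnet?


Mask: 255.255.128.0
44.240.125.212 AND mask = 44.240.0.0
176.22.247.14 AND mask = 176.22.128.0
No, different subnets (44.240.0.0 vs 176.22.128.0)


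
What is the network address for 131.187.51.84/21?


IP:   10000011.10111011.00110011.01010100
Mask: 11111111.11111111.11111000.00000000
AND operation:
Net:  10000011.10111011.00110000.00000000
Network: 131.187.48.0/21


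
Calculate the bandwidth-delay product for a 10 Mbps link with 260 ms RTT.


BDP = bandwidth * RTT
= 10 Mbps * 260 ms
= 10 * 1e6 * 260 / 1000 bits
= 2600000 bits
= 325000 bytes
= 317.3828 KB
BDP = 2600000 bits (325000 bytes)


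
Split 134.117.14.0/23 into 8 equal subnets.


New prefix = 23 + 3 = 26
Each subnet has 64 addresses
  134.117.14.0/26
  134.117.14.64/26
  134.117.14.128/26
  134.117.14.192/26
  134.117.15.0/26
  134.117.15.64/26
  134.117.15.128/26
  134.117.15.192/26
Subnets: 134.117.14.0/26, 134.117.14.64/26, 134.117.14.128/26, 134.117.14.192/26, 134.117.15.0/26, 134.117.15.64/26, 134.117.15.128/26, 134.117.15.192/26


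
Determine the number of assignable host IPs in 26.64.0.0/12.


Host bits = 32 - 12 = 20
Total addresses = 2^20 = 1048576
Usable = total - 2 (network and broadcast)
Usable hosts: 1048574


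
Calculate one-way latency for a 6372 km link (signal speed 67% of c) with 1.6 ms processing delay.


Speed = 0.67 * 3e5 km/s = 201000 km/s
Propagation delay = 6372 / 201000 = 0.0317 s = 31.7015 ms
Processing delay = 1.6 ms
Total one-way latency = 33.3015 ms


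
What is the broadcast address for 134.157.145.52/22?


Network: 134.157.144.0/22
Host bits = 10
Set all host bits to 1:
Broadcast: 134.157.147.255


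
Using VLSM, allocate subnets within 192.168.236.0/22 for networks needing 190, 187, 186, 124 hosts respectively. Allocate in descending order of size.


190 hosts -> /24 (254 usable): 192.168.236.0/24
187 hosts -> /24 (254 usable): 192.168.237.0/24
186 hosts -> /24 (254 usable): 192.168.238.0/24
124 hosts -> /25 (126 usable): 192.168.239.0/25
Allocation: 192.168.236.0/24 (190 hosts, 254 usable); 192.168.237.0/24 (187 hosts, 254 usable); 192.168.238.0/24 (186 hosts, 254 usable); 192.168.239.0/25 (124 hosts, 126 usable)


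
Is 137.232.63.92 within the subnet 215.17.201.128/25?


Subnet network: 215.17.201.128
Test IP AND mask: 137.232.63.0
No, 137.232.63.92 is not in 215.17.201.128/25


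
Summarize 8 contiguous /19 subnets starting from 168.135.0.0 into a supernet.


Original prefix: /19
Number of subnets: 8 = 2^3
New prefix = 19 - 3 = 16
Supernet: 168.135.0.0/16


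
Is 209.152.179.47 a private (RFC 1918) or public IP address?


RFC 1918 private ranges:
  10.0.0.0/8 (10.0.0.0 - 10.255.255.255)
  172.16.0.0/12 (172.16.0.0 - 172.31.255.255)
  192.168.0.0/16 (192.168.0.0 - 192.168.255.255)
Public (not in any RFC 1918 range)


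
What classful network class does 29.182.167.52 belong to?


First octet: 29
Binary: 00011101
0xxxxxxx -> Class A (1-126)
Class A, default mask 255.0.0.0 (/8)


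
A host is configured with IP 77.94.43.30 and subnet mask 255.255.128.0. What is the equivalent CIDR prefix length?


Binary: 11111111.11111111.10000000.00000000
Count leading 1s
Prefix: /17


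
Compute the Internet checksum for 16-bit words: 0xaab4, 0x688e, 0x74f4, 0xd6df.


Sum all words (with carry folding):
+ 0xaab4 = 0xaab4
+ 0x688e = 0x1343
+ 0x74f4 = 0x8837
+ 0xd6df = 0x5f17
One's complement: ~0x5f17
Checksum = 0xa0e8


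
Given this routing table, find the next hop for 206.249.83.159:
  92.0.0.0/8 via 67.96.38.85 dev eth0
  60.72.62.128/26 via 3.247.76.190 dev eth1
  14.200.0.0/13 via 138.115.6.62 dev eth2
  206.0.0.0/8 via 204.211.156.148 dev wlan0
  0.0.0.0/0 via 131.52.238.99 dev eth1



Longest prefix match for 206.249.83.159:
  /8 92.0.0.0: no
  /26 60.72.62.128: no
  /13 14.200.0.0: no
  /8 206.0.0.0: MATCH
  /0 0.0.0.0: MATCH
Selected: next-hop 204.211.156.148 via wlan0 (matched /8)


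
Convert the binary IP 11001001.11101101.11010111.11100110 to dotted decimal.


11001001 = 201
11101101 = 237
11010111 = 215
11100110 = 230
IP: 201.237.215.230


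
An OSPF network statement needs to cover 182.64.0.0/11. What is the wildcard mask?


Subnet mask: 255.224.0.0
Wildcard = 255.255.255.255 - subnet mask
255 - 255 = 0
255 - 224 = 31
255 - 0 = 255
255 - 0 = 255
Wildcard: 0.31.255.255


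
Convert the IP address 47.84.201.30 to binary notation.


47 = 00101111
84 = 01010100
201 = 11001001
30 = 00011110
Binary: 00101111.01010100.11001001.00011110


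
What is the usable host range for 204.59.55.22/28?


Network: 204.59.55.16
Broadcast: 204.59.55.31
First usable = network + 1
Last usable = broadcast - 1
Range: 204.59.55.17 to 204.59.55.30


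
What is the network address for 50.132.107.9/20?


IP:   00110010.10000100.01101011.00001001
Mask: 11111111.11111111.11110000.00000000
AND operation:
Net:  00110010.10000100.01100000.00000000
Network: 50.132.96.0/20


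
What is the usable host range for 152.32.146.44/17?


Network: 152.32.128.0
Broadcast: 152.32.255.255
First usable = network + 1
Last usable = broadcast - 1
Range: 152.32.128.1 to 152.32.255.254


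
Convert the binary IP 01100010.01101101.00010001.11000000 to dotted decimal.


01100010 = 98
01101101 = 109
00010001 = 17
11000000 = 192
IP: 98.109.17.192


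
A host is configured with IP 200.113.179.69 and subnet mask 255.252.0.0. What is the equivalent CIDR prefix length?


Binary: 11111111.11111100.00000000.00000000
Count leading 1s
Prefix: /14


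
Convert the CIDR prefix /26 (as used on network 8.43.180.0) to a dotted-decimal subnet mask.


/26 means 26 network bits, 6 host bits
Binary: 11111111111111111111111111000000
Mask: 255.255.255.192


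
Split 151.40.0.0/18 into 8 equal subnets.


New prefix = 18 + 3 = 21
Each subnet has 2048 addresses
  151.40.0.0/21
  151.40.8.0/21
  151.40.16.0/21
  151.40.24.0/21
  151.40.32.0/21
  151.40.40.0/21
  151.40.48.0/21
  151.40.56.0/21
Subnets: 151.40.0.0/21, 151.40.8.0/21, 151.40.16.0/21, 151.40.24.0/21, 151.40.32.0/21, 151.40.40.0/21, 151.40.48.0/21, 151.40.56.0/21


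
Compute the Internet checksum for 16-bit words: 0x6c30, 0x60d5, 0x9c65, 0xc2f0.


Sum all words (with carry folding):
+ 0x6c30 = 0x6c30
+ 0x60d5 = 0xcd05
+ 0x9c65 = 0x696b
+ 0xc2f0 = 0x2c5c
One's complement: ~0x2c5c
Checksum = 0xd3a3


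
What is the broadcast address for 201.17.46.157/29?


Network: 201.17.46.152/29
Host bits = 3
Set all host bits to 1:
Broadcast: 201.17.46.159


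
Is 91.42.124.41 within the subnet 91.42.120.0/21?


Subnet network: 91.42.120.0
Test IP AND mask: 91.42.120.0
Yes, 91.42.124.41 is in 91.42.120.0/21


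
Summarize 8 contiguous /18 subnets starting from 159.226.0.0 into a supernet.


Original prefix: /18
Number of subnets: 8 = 2^3
New prefix = 18 - 3 = 15
Supernet: 159.226.0.0/15


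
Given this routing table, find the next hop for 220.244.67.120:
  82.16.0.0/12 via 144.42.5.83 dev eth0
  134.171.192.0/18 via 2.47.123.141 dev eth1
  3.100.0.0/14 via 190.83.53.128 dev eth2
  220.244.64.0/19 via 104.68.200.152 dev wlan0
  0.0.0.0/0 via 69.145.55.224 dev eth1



Longest prefix match for 220.244.67.120:
  /12 82.16.0.0: no
  /18 134.171.192.0: no
  /14 3.100.0.0: no
  /19 220.244.64.0: MATCH
  /0 0.0.0.0: MATCH
Selected: next-hop 104.68.200.152 via wlan0 (matched /19)


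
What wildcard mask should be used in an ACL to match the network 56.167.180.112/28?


Subnet mask: 255.255.255.240
Wildcard = 255.255.255.255 - subnet mask
255 - 255 = 0
255 - 255 = 0
255 - 255 = 0
255 - 240 = 15
Wildcard: 0.0.0.15


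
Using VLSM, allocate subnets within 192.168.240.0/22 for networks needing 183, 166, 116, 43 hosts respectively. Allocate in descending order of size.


183 hosts -> /24 (254 usable): 192.168.240.0/24
166 hosts -> /24 (254 usable): 192.168.241.0/24
116 hosts -> /25 (126 usable): 192.168.242.0/25
43 hosts -> /26 (62 usable): 192.168.242.128/26
Allocation: 192.168.240.0/24 (183 hosts, 254 usable); 192.168.241.0/24 (166 hosts, 254 usable); 192.168.242.0/25 (116 hosts, 126 usable); 192.168.242.128/26 (43 hosts, 62 usable)


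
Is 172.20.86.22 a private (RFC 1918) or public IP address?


RFC 1918 private ranges:
  10.0.0.0/8 (10.0.0.0 - 10.255.255.255)
  172.16.0.0/12 (172.16.0.0 - 172.31.255.255)
  192.168.0.0/16 (192.168.0.0 - 192.168.255.255)
Private (in 172.16.0.0/12)


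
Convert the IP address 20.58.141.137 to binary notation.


20 = 00010100
58 = 00111010
141 = 10001101
137 = 10001001
Binary: 00010100.00111010.10001101.10001001


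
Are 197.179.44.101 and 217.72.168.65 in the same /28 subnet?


Mask: 255.255.255.240
197.179.44.101 AND mask = 197.179.44.96
217.72.168.65 AND mask = 217.72.168.64
No, different subnets (197.179.44.96 vs 217.72.168.64)


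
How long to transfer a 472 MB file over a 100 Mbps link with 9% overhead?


Effective throughput = 100 * (1 - 9/100) = 91 Mbps
File size in Mb = 472 * 8 = 3776 Mb
Time = 3776 / 91
Time = 41.4945 seconds


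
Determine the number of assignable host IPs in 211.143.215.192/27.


Host bits = 32 - 27 = 5
Total addresses = 2^5 = 32
Usable = total - 2 (network and broadcast)
Usable hosts: 30


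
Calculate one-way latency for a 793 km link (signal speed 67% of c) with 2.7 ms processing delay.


Speed = 0.67 * 3e5 km/s = 201000 km/s
Propagation delay = 793 / 201000 = 0.0039 s = 3.9453 ms
Processing delay = 2.7 ms
Total one-way latency = 6.6453 ms


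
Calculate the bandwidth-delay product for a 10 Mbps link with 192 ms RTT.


BDP = bandwidth * RTT
= 10 Mbps * 192 ms
= 10 * 1e6 * 192 / 1000 bits
= 1920000 bits
= 240000 bytes
= 234.375 KB
BDP = 1920000 bits (240000 bytes)


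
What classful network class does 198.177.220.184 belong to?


First octet: 198
Binary: 11000110
110xxxxx -> Class C (192-223)
Class C, default mask 255.255.255.0 (/24)


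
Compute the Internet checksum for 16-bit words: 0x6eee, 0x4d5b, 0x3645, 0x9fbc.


Sum all words (with carry folding):
+ 0x6eee = 0x6eee
+ 0x4d5b = 0xbc49
+ 0x3645 = 0xf28e
+ 0x9fbc = 0x924b
One's complement: ~0x924b
Checksum = 0x6db4


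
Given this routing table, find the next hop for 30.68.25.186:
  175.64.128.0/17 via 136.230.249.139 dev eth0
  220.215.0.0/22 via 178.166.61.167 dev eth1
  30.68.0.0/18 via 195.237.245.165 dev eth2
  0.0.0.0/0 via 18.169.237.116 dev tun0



Longest prefix match for 30.68.25.186:
  /17 175.64.128.0: no
  /22 220.215.0.0: no
  /18 30.68.0.0: MATCH
  /0 0.0.0.0: MATCH
Selected: next-hop 195.237.245.165 via eth2 (matched /18)


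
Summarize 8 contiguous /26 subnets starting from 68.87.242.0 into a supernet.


Original prefix: /26
Number of subnets: 8 = 2^3
New prefix = 26 - 3 = 23
Supernet: 68.87.242.0/23


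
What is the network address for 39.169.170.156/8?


IP:   00100111.10101001.10101010.10011100
Mask: 11111111.00000000.00000000.00000000
AND operation:
Net:  00100111.00000000.00000000.00000000
Network: 39.0.0.0/8


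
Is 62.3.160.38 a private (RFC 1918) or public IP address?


RFC 1918 private ranges:
  10.0.0.0/8 (10.0.0.0 - 10.255.255.255)
  172.16.0.0/12 (172.16.0.0 - 172.31.255.255)
  192.168.0.0/16 (192.168.0.0 - 192.168.255.255)
Public (not in any RFC 1918 range)


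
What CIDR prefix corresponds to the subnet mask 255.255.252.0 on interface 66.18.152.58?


Binary: 11111111.11111111.11111100.00000000
Count leading 1s
Prefix: /22


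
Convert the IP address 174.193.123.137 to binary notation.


174 = 10101110
193 = 11000001
123 = 01111011
137 = 10001001
Binary: 10101110.11000001.01111011.10001001


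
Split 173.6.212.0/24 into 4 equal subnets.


New prefix = 24 + 2 = 26
Each subnet has 64 addresses
  173.6.212.0/26
  173.6.212.64/26
  173.6.212.128/26
  173.6.212.192/26
Subnets: 173.6.212.0/26, 173.6.212.64/26, 173.6.212.128/26, 173.6.212.192/26


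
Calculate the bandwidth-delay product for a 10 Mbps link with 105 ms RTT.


BDP = bandwidth * RTT
= 10 Mbps * 105 ms
= 10 * 1e6 * 105 / 1000 bits
= 1050000 bits
= 131250 bytes
= 128.1738 KB
BDP = 1050000 bits (131250 bytes)


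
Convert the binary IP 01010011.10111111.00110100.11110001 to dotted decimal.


01010011 = 83
10111111 = 191
00110100 = 52
11110001 = 241
IP: 83.191.52.241


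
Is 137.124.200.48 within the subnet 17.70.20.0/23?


Subnet network: 17.70.20.0
Test IP AND mask: 137.124.200.0
No, 137.124.200.48 is not in 17.70.20.0/23


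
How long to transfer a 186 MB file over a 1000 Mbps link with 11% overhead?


Effective throughput = 1000 * (1 - 11/100) = 890 Mbps
File size in Mb = 186 * 8 = 1488 Mb
Time = 1488 / 890
Time = 1.6719 seconds


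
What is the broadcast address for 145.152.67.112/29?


Network: 145.152.67.112/29
Host bits = 3
Set all host bits to 1:
Broadcast: 145.152.67.119


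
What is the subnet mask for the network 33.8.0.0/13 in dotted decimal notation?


/13 means 13 network bits, 19 host bits
Binary: 11111111111110000000000000000000
Mask: 255.248.0.0


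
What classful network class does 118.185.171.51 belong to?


First octet: 118
Binary: 01110110
0xxxxxxx -> Class A (1-126)
Class A, default mask 255.0.0.0 (/8)


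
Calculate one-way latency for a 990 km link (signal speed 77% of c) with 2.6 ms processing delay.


Speed = 0.77 * 3e5 km/s = 231000 km/s
Propagation delay = 990 / 231000 = 0.0043 s = 4.2857 ms
Processing delay = 2.6 ms
Total one-way latency = 6.8857 ms


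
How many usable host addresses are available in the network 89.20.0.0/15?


Host bits = 32 - 15 = 17
Total addresses = 2^17 = 131072
Usable = total - 2 (network and broadcast)
Usable hosts: 131070


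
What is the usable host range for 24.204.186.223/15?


Network: 24.204.0.0
Broadcast: 24.205.255.255
First usable = network + 1
Last usable = broadcast - 1
Range: 24.204.0.1 to 24.205.255.254


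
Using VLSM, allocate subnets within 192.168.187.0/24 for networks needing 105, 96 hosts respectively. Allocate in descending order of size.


105 hosts -> /25 (126 usable): 192.168.187.0/25
96 hosts -> /25 (126 usable): 192.168.187.128/25
Allocation: 192.168.187.0/25 (105 hosts, 126 usable); 192.168.187.128/25 (96 hosts, 126 usable)


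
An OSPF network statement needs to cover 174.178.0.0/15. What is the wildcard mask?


Subnet mask: 255.254.0.0
Wildcard = 255.255.255.255 - subnet mask
255 - 255 = 0
255 - 254 = 1
255 - 0 = 255
255 - 0 = 255
Wildcard: 0.1.255.255


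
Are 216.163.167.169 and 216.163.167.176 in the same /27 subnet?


Mask: 255.255.255.224
216.163.167.169 AND mask = 216.163.167.160
216.163.167.176 AND mask = 216.163.167.160
Yes, same subnet (216.163.167.160)


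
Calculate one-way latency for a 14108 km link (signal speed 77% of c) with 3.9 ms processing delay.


Speed = 0.77 * 3e5 km/s = 231000 km/s
Propagation delay = 14108 / 231000 = 0.0611 s = 61.0736 ms
Processing delay = 3.9 ms
Total one-way latency = 64.9736 ms


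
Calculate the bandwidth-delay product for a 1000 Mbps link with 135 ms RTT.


BDP = bandwidth * RTT
= 1000 Mbps * 135 ms
= 1000 * 1e6 * 135 / 1000 bits
= 135000000 bits
= 16875000 bytes
= 16479.4922 KB
BDP = 135000000 bits (16875000 bytes)


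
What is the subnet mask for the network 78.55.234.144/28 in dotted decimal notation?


/28 means 28 network bits, 4 host bits
Binary: 11111111111111111111111111110000
Mask: 255.255.255.240


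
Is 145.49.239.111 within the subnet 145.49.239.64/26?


Subnet network: 145.49.239.64
Test IP AND mask: 145.49.239.64
Yes, 145.49.239.111 is in 145.49.239.64/26


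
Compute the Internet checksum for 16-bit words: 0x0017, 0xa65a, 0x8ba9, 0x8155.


Sum all words (with carry folding):
+ 0x0017 = 0x0017
+ 0xa65a = 0xa671
+ 0x8ba9 = 0x321b
+ 0x8155 = 0xb370
One's complement: ~0xb370
Checksum = 0x4c8f


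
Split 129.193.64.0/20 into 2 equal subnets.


New prefix = 20 + 1 = 21
Each subnet has 2048 addresses
  129.193.64.0/21
  129.193.72.0/21
Subnets: 129.193.64.0/21, 129.193.72.0/21


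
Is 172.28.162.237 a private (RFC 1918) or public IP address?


RFC 1918 private ranges:
  10.0.0.0/8 (10.0.0.0 - 10.255.255.255)
  172.16.0.0/12 (172.16.0.0 - 172.31.255.255)
  192.168.0.0/16 (192.168.0.0 - 192.168.255.255)
Private (in 172.16.0.0/12)


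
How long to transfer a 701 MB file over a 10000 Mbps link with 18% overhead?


Effective throughput = 10000 * (1 - 18/100) = 8200 Mbps
File size in Mb = 701 * 8 = 5608 Mb
Time = 5608 / 8200
Time = 0.6839 seconds


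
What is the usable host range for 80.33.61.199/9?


Network: 80.0.0.0
Broadcast: 80.127.255.255
First usable = network + 1
Last usable = broadcast - 1
Range: 80.0.0.1 to 80.127.255.254


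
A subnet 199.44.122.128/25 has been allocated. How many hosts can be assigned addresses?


Host bits = 32 - 25 = 7
Total addresses = 2^7 = 128
Usable = total - 2 (network and broadcast)
Usable hosts: 126


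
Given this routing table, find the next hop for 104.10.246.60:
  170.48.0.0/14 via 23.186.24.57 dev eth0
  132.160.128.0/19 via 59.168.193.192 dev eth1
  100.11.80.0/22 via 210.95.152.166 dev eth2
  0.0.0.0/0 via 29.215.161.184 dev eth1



Longest prefix match for 104.10.246.60:
  /14 170.48.0.0: no
  /19 132.160.128.0: no
  /22 100.11.80.0: no
  /0 0.0.0.0: MATCH
Selected: next-hop 29.215.161.184 via eth1 (matched /0)


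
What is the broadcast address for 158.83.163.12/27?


Network: 158.83.163.0/27
Host bits = 5
Set all host bits to 1:
Broadcast: 158.83.163.31


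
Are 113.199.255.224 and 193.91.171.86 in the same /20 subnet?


Mask: 255.255.240.0
113.199.255.224 AND mask = 113.199.240.0
193.91.171.86 AND mask = 193.91.160.0
No, different subnets (113.199.240.0 vs 193.91.160.0)


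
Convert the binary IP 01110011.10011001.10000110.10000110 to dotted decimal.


01110011 = 115
10011001 = 153
10000110 = 134
10000110 = 134
IP: 115.153.134.134


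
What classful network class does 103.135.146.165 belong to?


First octet: 103
Binary: 01100111
0xxxxxxx -> Class A (1-126)
Class A, default mask 255.0.0.0 (/8)


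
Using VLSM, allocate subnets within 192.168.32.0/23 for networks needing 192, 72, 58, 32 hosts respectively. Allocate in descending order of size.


192 hosts -> /24 (254 usable): 192.168.32.0/24
72 hosts -> /25 (126 usable): 192.168.33.0/25
58 hosts -> /26 (62 usable): 192.168.33.128/26
32 hosts -> /26 (62 usable): 192.168.33.192/26
Allocation: 192.168.32.0/24 (192 hosts, 254 usable); 192.168.33.0/25 (72 hosts, 126 usable); 192.168.33.128/26 (58 hosts, 62 usable); 192.168.33.192/26 (32 hosts, 62 usable)


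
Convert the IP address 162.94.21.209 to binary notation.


162 = 10100010
94 = 01011110
21 = 00010101
209 = 11010001
Binary: 10100010.01011110.00010101.11010001


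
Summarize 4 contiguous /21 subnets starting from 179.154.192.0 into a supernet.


Original prefix: /21
Number of subnets: 4 = 2^2
New prefix = 21 - 2 = 19
Supernet: 179.154.192.0/19


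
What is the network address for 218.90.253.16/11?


IP:   11011010.01011010.11111101.00010000
Mask: 11111111.11100000.00000000.00000000
AND operation:
Net:  11011010.01000000.00000000.00000000
Network: 218.64.0.0/11


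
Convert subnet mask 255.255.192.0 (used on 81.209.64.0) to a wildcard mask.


Subnet mask: 255.255.192.0
Wildcard = 255.255.255.255 - subnet mask
255 - 255 = 0
255 - 255 = 0
255 - 192 = 63
255 - 0 = 255
Wildcard: 0.0.63.255


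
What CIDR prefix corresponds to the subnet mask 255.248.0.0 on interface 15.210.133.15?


Binary: 11111111.11111000.00000000.00000000
Count leading 1s
Prefix: /13


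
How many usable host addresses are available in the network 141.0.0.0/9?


Host bits = 32 - 9 = 23
Total addresses = 2^23 = 8388608
Usable = total - 2 (network and broadcast)
Usable hosts: 8388606


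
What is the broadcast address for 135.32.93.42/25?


Network: 135.32.93.0/25
Host bits = 7
Set all host bits to 1:
Broadcast: 135.32.93.127


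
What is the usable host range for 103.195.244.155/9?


Network: 103.128.0.0
Broadcast: 103.255.255.255
First usable = network + 1
Last usable = broadcast - 1
Range: 103.128.0.1 to 103.255.255.254


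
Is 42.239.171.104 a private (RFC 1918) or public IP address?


RFC 1918 private ranges:
  10.0.0.0/8 (10.0.0.0 - 10.255.255.255)
  172.16.0.0/12 (172.16.0.0 - 172.31.255.255)
  192.168.0.0/16 (192.168.0.0 - 192.168.255.255)
Public (not in any RFC 1918 range)


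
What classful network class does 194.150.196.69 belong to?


First octet: 194
Binary: 11000010
110xxxxx -> Class C (192-223)
Class C, default mask 255.255.255.0 (/24)


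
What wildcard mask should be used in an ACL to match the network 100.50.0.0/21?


Subnet mask: 255.255.248.0
Wildcard = 255.255.255.255 - subnet mask
255 - 255 = 0
255 - 255 = 0
255 - 248 = 7
255 - 0 = 255
Wildcard: 0.0.7.255


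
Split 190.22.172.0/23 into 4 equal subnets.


New prefix = 23 + 2 = 25
Each subnet has 128 addresses
  190.22.172.0/25
  190.22.172.128/25
  190.22.173.0/25
  190.22.173.128/25
Subnets: 190.22.172.0/25, 190.22.172.128/25, 190.22.173.0/25, 190.22.173.128/25


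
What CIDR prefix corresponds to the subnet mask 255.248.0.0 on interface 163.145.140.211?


Binary: 11111111.11111000.00000000.00000000
Count leading 1s
Prefix: /13


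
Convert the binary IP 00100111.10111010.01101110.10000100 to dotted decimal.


00100111 = 39
10111010 = 186
01101110 = 110
10000100 = 132
IP: 39.186.110.132


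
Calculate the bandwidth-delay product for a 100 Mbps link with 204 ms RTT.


BDP = bandwidth * RTT
= 100 Mbps * 204 ms
= 100 * 1e6 * 204 / 1000 bits
= 20400000 bits
= 2550000 bytes
= 2490.2344 KB
BDP = 20400000 bits (2550000 bytes)


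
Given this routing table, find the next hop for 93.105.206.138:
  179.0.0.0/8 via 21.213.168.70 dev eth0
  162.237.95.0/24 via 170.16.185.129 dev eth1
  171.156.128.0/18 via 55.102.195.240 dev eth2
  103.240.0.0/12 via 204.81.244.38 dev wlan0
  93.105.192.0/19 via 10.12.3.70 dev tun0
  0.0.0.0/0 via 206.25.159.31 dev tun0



Longest prefix match for 93.105.206.138:
  /8 179.0.0.0: no
  /24 162.237.95.0: no
  /18 171.156.128.0: no
  /12 103.240.0.0: no
  /19 93.105.192.0: MATCH
  /0 0.0.0.0: MATCH
Selected: next-hop 10.12.3.70 via tun0 (matched /19)


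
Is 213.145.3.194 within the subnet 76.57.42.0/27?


Subnet network: 76.57.42.0
Test IP AND mask: 213.145.3.192
No, 213.145.3.194 is not in 76.57.42.0/27


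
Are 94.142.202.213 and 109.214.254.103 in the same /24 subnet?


Mask: 255.255.255.0
94.142.202.213 AND mask = 94.142.202.0
109.214.254.103 AND mask = 109.214.254.0
No, different subnets (94.142.202.0 vs 109.214.254.0)


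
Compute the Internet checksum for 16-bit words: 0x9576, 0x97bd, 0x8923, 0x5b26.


Sum all words (with carry folding):
+ 0x9576 = 0x9576
+ 0x97bd = 0x2d34
+ 0x8923 = 0xb657
+ 0x5b26 = 0x117e
One's complement: ~0x117e
Checksum = 0xee81


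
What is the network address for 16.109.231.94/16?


IP:   00010000.01101101.11100111.01011110
Mask: 11111111.11111111.00000000.00000000
AND operation:
Net:  00010000.01101101.00000000.00000000
Network: 16.109.0.0/16


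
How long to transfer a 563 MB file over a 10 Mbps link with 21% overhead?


Effective throughput = 10 * (1 - 21/100) = 7.9 Mbps
File size in Mb = 563 * 8 = 4504 Mb
Time = 4504 / 7.9
Time = 570.1266 seconds


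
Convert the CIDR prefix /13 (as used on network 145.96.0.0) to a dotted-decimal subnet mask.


/13 means 13 network bits, 19 host bits
Binary: 11111111111110000000000000000000
Mask: 255.248.0.0


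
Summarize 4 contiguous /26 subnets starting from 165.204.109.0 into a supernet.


Original prefix: /26
Number of subnets: 4 = 2^2
New prefix = 26 - 2 = 24
Supernet: 165.204.109.0/24


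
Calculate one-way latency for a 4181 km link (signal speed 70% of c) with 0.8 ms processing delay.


Speed = 0.7 * 3e5 km/s = 210000 km/s
Propagation delay = 4181 / 210000 = 0.0199 s = 19.9095 ms
Processing delay = 0.8 ms
Total one-way latency = 20.7095 ms


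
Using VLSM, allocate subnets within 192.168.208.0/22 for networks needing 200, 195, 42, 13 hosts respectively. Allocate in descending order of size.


200 hosts -> /24 (254 usable): 192.168.208.0/24
195 hosts -> /24 (254 usable): 192.168.209.0/24
42 hosts -> /26 (62 usable): 192.168.210.0/26
13 hosts -> /28 (14 usable): 192.168.210.64/28
Allocation: 192.168.208.0/24 (200 hosts, 254 usable); 192.168.209.0/24 (195 hosts, 254 usable); 192.168.210.0/26 (42 hosts, 62 usable); 192.168.210.64/28 (13 hosts, 14 usable)


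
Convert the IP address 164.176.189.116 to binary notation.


164 = 10100100
176 = 10110000
189 = 10111101
116 = 01110100
Binary: 10100100.10110000.10111101.01110100


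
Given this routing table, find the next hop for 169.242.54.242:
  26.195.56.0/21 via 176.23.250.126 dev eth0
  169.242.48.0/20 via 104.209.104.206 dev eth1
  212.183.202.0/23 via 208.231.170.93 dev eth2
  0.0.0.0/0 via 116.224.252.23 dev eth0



Longest prefix match for 169.242.54.242:
  /21 26.195.56.0: no
  /20 169.242.48.0: MATCH
  /23 212.183.202.0: no
  /0 0.0.0.0: MATCH
Selected: next-hop 104.209.104.206 via eth1 (matched /20)


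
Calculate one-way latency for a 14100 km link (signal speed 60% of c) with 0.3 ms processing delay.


Speed = 0.6 * 3e5 km/s = 180000 km/s
Propagation delay = 14100 / 180000 = 0.0783 s = 78.3333 ms
Processing delay = 0.3 ms
Total one-way latency = 78.6333 ms


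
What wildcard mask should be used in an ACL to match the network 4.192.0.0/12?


Subnet mask: 255.240.0.0
Wildcard = 255.255.255.255 - subnet mask
255 - 255 = 0
255 - 240 = 15
255 - 0 = 255
255 - 0 = 255
Wildcard: 0.15.255.255


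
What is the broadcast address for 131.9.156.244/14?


Network: 131.8.0.0/14
Host bits = 18
Set all host bits to 1:
Broadcast: 131.11.255.255


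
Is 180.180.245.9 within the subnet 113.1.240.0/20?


Subnet network: 113.1.240.0
Test IP AND mask: 180.180.240.0
No, 180.180.245.9 is not in 113.1.240.0/20


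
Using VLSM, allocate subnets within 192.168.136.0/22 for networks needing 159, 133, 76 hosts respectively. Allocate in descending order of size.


159 hosts -> /24 (254 usable): 192.168.136.0/24
133 hosts -> /24 (254 usable): 192.168.137.0/24
76 hosts -> /25 (126 usable): 192.168.138.0/25
Allocation: 192.168.136.0/24 (159 hosts, 254 usable); 192.168.137.0/24 (133 hosts, 254 usable); 192.168.138.0/25 (76 hosts, 126 usable)


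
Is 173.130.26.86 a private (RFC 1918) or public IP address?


RFC 1918 private ranges:
  10.0.0.0/8 (10.0.0.0 - 10.255.255.255)
  172.16.0.0/12 (172.16.0.0 - 172.31.255.255)
  192.168.0.0/16 (192.168.0.0 - 192.168.255.255)
Public (not in any RFC 1918 range)


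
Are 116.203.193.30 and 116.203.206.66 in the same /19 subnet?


Mask: 255.255.224.0
116.203.193.30 AND mask = 116.203.192.0
116.203.206.66 AND mask = 116.203.192.0
Yes, same subnet (116.203.192.0)


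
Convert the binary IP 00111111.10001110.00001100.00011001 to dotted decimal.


00111111 = 63
10001110 = 142
00001100 = 12
00011001 = 25
IP: 63.142.12.25


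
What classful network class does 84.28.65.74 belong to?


First octet: 84
Binary: 01010100
0xxxxxxx -> Class A (1-126)
Class A, default mask 255.0.0.0 (/8)


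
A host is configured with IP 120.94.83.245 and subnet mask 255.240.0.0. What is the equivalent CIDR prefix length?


Binary: 11111111.11110000.00000000.00000000
Count leading 1s
Prefix: /12


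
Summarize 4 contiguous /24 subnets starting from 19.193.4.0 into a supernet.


Original prefix: /24
Number of subnets: 4 = 2^2
New prefix = 24 - 2 = 22
Supernet: 19.193.4.0/22


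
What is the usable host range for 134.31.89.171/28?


Network: 134.31.89.160
Broadcast: 134.31.89.175
First usable = network + 1
Last usable = broadcast - 1
Range: 134.31.89.161 to 134.31.89.174


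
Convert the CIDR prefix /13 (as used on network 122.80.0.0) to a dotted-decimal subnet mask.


/13 means 13 network bits, 19 host bits
Binary: 11111111111110000000000000000000
Mask: 255.248.0.0


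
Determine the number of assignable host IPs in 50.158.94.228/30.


Host bits = 32 - 30 = 2
Total addresses = 2^2 = 4
Usable = total - 2 (network and broadcast)
Usable hosts: 2


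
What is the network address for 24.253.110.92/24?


IP:   00011000.11111101.01101110.01011100
Mask: 11111111.11111111.11111111.00000000
AND operation:
Net:  00011000.11111101.01101110.00000000
Network: 24.253.110.0/24


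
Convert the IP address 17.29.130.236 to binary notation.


17 = 00010001
29 = 00011101
130 = 10000010
236 = 11101100
Binary: 00010001.00011101.10000010.11101100


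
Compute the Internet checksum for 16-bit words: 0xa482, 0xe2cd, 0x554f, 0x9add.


Sum all words (with carry folding):
+ 0xa482 = 0xa482
+ 0xe2cd = 0x8750
+ 0x554f = 0xdc9f
+ 0x9add = 0x777d
One's complement: ~0x777d
Checksum = 0x8882


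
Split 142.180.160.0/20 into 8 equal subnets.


New prefix = 20 + 3 = 23
Each subnet has 512 addresses
  142.180.160.0/23
  142.180.162.0/23
  142.180.164.0/23
  142.180.166.0/23
  142.180.168.0/23
  142.180.170.0/23
  142.180.172.0/23
  142.180.174.0/23
Subnets: 142.180.160.0/23, 142.180.162.0/23, 142.180.164.0/23, 142.180.166.0/23, 142.180.168.0/23, 142.180.170.0/23, 142.180.172.0/23, 142.180.174.0/23


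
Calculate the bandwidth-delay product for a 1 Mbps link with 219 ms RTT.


BDP = bandwidth * RTT
= 1 Mbps * 219 ms
= 1 * 1e6 * 219 / 1000 bits
= 219000 bits
= 27375 bytes
= 26.7334 KB
BDP = 219000 bits (27375 bytes)


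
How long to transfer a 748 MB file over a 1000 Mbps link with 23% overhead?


Effective throughput = 1000 * (1 - 23/100) = 770 Mbps
File size in Mb = 748 * 8 = 5984 Mb
Time = 5984 / 770
Time = 7.7714 seconds


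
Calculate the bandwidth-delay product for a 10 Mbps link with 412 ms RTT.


BDP = bandwidth * RTT
= 10 Mbps * 412 ms
= 10 * 1e6 * 412 / 1000 bits
= 4120000 bits
= 515000 bytes
= 502.9297 KB
BDP = 4120000 bits (515000 bytes)


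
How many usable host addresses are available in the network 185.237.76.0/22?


Host bits = 32 - 22 = 10
Total addresses = 2^10 = 1024
Usable = total - 2 (network and broadcast)
Usable hosts: 1022


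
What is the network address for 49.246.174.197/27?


IP:   00110001.11110110.10101110.11000101
Mask: 11111111.11111111.11111111.11100000
AND operation:
Net:  00110001.11110110.10101110.11000000
Network: 49.246.174.192/27


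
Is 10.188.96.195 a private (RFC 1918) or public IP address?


RFC 1918 private ranges:
  10.0.0.0/8 (10.0.0.0 - 10.255.255.255)
  172.16.0.0/12 (172.16.0.0 - 172.31.255.255)
  192.168.0.0/16 (192.168.0.0 - 192.168.255.255)
Private (in 10.0.0.0/8)


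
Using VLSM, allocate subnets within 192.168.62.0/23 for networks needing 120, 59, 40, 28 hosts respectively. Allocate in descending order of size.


120 hosts -> /25 (126 usable): 192.168.62.0/25
59 hosts -> /26 (62 usable): 192.168.62.128/26
40 hosts -> /26 (62 usable): 192.168.62.192/26
28 hosts -> /27 (30 usable): 192.168.63.0/27
Allocation: 192.168.62.0/25 (120 hosts, 126 usable); 192.168.62.128/26 (59 hosts, 62 usable); 192.168.62.192/26 (40 hosts, 62 usable); 192.168.63.0/27 (28 hosts, 30 usable)


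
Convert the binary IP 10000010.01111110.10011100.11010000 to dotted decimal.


10000010 = 130
01111110 = 126
10011100 = 156
11010000 = 208
IP: 130.126.156.208


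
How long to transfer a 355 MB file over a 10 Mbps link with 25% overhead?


Effective throughput = 10 * (1 - 25/100) = 7.5 Mbps
File size in Mb = 355 * 8 = 2840 Mb
Time = 2840 / 7.5
Time = 378.6667 seconds


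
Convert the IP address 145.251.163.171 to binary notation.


145 = 10010001
251 = 11111011
163 = 10100011
171 = 10101011
Binary: 10010001.11111011.10100011.10101011


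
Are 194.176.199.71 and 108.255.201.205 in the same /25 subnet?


Mask: 255.255.255.128
194.176.199.71 AND mask = 194.176.199.0
108.255.201.205 AND mask = 108.255.201.128
No, different subnets (194.176.199.0 vs 108.255.201.128)


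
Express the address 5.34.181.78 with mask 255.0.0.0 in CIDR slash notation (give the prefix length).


Binary: 11111111.00000000.00000000.00000000
Count leading 1s
Prefix: /8


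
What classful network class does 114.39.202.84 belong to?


First octet: 114
Binary: 01110010
0xxxxxxx -> Class A (1-126)
Class A, default mask 255.0.0.0 (/8)


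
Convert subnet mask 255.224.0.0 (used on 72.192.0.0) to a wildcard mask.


Subnet mask: 255.224.0.0
Wildcard = 255.255.255.255 - subnet mask
255 - 255 = 0
255 - 224 = 31
255 - 0 = 255
255 - 0 = 255
Wildcard: 0.31.255.255


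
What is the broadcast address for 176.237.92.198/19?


Network: 176.237.64.0/19
Host bits = 13
Set all host bits to 1:
Broadcast: 176.237.95.255


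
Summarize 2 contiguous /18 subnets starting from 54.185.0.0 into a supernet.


Original prefix: /18
Number of subnets: 2 = 2^1
New prefix = 18 - 1 = 17
Supernet: 54.185.0.0/17


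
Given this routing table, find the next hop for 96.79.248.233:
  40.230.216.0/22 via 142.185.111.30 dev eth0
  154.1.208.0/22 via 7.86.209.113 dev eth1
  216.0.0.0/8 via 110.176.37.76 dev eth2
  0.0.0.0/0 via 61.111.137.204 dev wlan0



Longest prefix match for 96.79.248.233:
  /22 40.230.216.0: no
  /22 154.1.208.0: no
  /8 216.0.0.0: no
  /0 0.0.0.0: MATCH
Selected: next-hop 61.111.137.204 via wlan0 (matched /0)


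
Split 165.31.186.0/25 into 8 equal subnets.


New prefix = 25 + 3 = 28
Each subnet has 16 addresses
  165.31.186.0/28
  165.31.186.16/28
  165.31.186.32/28
  165.31.186.48/28
  165.31.186.64/28
  165.31.186.80/28
  165.31.186.96/28
  165.31.186.112/28
Subnets: 165.31.186.0/28, 165.31.186.16/28, 165.31.186.32/28, 165.31.186.48/28, 165.31.186.64/28, 165.31.186.80/28, 165.31.186.96/28, 165.31.186.112/28


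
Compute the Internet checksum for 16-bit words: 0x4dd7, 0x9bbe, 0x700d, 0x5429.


Sum all words (with carry folding):
+ 0x4dd7 = 0x4dd7
+ 0x9bbe = 0xe995
+ 0x700d = 0x59a3
+ 0x5429 = 0xadcc
One's complement: ~0xadcc
Checksum = 0x5233


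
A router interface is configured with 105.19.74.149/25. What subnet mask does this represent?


/25 means 25 network bits, 7 host bits
Binary: 11111111111111111111111110000000
Mask: 255.255.255.128


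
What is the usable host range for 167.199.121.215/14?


Network: 167.196.0.0
Broadcast: 167.199.255.255
First usable = network + 1
Last usable = broadcast - 1
Range: 167.196.0.1 to 167.199.255.254


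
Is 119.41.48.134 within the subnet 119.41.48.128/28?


Subnet network: 119.41.48.128
Test IP AND mask: 119.41.48.128
Yes, 119.41.48.134 is in 119.41.48.128/28


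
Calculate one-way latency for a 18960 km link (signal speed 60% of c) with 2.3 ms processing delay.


Speed = 0.6 * 3e5 km/s = 180000 km/s
Propagation delay = 18960 / 180000 = 0.1053 s = 105.3333 ms
Processing delay = 2.3 ms
Total one-way latency = 107.6333 ms


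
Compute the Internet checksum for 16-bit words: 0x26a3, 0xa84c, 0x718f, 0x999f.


Sum all words (with carry folding):
+ 0x26a3 = 0x26a3
+ 0xa84c = 0xceef
+ 0x718f = 0x407f
+ 0x999f = 0xda1e
One's complement: ~0xda1e
Checksum = 0x25e1


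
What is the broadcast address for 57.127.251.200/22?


Network: 57.127.248.0/22
Host bits = 10
Set all host bits to 1:
Broadcast: 57.127.251.255


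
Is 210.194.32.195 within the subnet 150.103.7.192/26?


Subnet network: 150.103.7.192
Test IP AND mask: 210.194.32.192
No, 210.194.32.195 is not in 150.103.7.192/26


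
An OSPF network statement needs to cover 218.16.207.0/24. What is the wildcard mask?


Subnet mask: 255.255.255.0
Wildcard = 255.255.255.255 - subnet mask
255 - 255 = 0
255 - 255 = 0
255 - 255 = 0
255 - 0 = 255
Wildcard: 0.0.0.255


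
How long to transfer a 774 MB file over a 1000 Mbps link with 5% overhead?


Effective throughput = 1000 * (1 - 5/100) = 950 Mbps
File size in Mb = 774 * 8 = 6192 Mb
Time = 6192 / 950
Time = 6.5179 seconds


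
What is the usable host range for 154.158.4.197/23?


Network: 154.158.4.0
Broadcast: 154.158.5.255
First usable = network + 1
Last usable = broadcast - 1
Range: 154.158.4.1 to 154.158.5.254


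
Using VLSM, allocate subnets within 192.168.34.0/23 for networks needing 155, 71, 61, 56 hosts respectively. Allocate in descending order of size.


155 hosts -> /24 (254 usable): 192.168.34.0/24
71 hosts -> /25 (126 usable): 192.168.35.0/25
61 hosts -> /26 (62 usable): 192.168.35.128/26
56 hosts -> /26 (62 usable): 192.168.35.192/26
Allocation: 192.168.34.0/24 (155 hosts, 254 usable); 192.168.35.0/25 (71 hosts, 126 usable); 192.168.35.128/26 (61 hosts, 62 usable); 192.168.35.192/26 (56 hosts, 62 usable)


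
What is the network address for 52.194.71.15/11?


IP:   00110100.11000010.01000111.00001111
Mask: 11111111.11100000.00000000.00000000
AND operation:
Net:  00110100.11000000.00000000.00000000
Network: 52.192.0.0/11


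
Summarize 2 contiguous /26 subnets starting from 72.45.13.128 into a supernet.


Original prefix: /26
Number of subnets: 2 = 2^1
New prefix = 26 - 1 = 25
Supernet: 72.45.13.128/25


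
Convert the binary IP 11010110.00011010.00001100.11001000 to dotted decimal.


11010110 = 214
00011010 = 26
00001100 = 12
11001000 = 200
IP: 214.26.12.200


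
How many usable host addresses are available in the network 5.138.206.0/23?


Host bits = 32 - 23 = 9
Total addresses = 2^9 = 512
Usable = total - 2 (network and broadcast)
Usable hosts: 510


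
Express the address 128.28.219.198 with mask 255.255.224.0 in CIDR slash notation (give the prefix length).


Binary: 11111111.11111111.11100000.00000000
Count leading 1s
Prefix: /19


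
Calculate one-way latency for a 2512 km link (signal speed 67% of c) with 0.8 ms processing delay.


Speed = 0.67 * 3e5 km/s = 201000 km/s
Propagation delay = 2512 / 201000 = 0.0125 s = 12.4975 ms
Processing delay = 0.8 ms
Total one-way latency = 13.2975 ms
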